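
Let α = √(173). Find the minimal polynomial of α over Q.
m_α(x) = x^2 - 173

α satisfies α^2 - 173 = 0, so x^2 - 173 annihilates α. Since d = 173 is squarefree and ≠ 1, it is not a perfect square in Q, so x^2 - 173 has no rational root and is therefore irreducible over Q (a degree-2 polynomial over a field is irreducible iff it has no root). Hence m_α(x) = x^2 - 173.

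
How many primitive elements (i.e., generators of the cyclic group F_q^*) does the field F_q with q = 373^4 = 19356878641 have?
There are φ(19356878640) = 4273766400 primitive elements

F_q^* is cyclic of order q - 1 = 19356878640. A cyclic group of order m has exactly φ(m) generators. Here m = 19356878640 = 2^4 · 3 · 5 · 11 · 17 · 31 · 13913, so the number of primitive elements is φ(19356878640) = 4273766400.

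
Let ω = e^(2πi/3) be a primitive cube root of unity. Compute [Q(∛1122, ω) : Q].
[Q(∛1122, ω) : Q] = 6

[Q(∛1122):Q] = 3 (min poly x^3 - 1122, irreducible since 1122 is not a perfect cube). [Q(ω):Q] = 2 (min poly x^2 + x + 1). Since Q(∛1122) ⊂ R and ω ∉ R, we have ω ∉ Q(∛1122), so x^2 + x + 1 remains irreducible over Q(∛1122) and [Q(∛1122, ω) : Q(∛1122)] = 2. By the tower law, [Q(∛1122, ω) : Q] = 3 · 2 = 6. (In fact Q(∛1122, ω) is the splitting field of x^3 - 1122 over Q.)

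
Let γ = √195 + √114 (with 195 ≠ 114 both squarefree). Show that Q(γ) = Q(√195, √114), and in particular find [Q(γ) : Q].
[Q(γ) : Q] = 4 (equivalently, Q(γ) = Q(√195, √114))

Obviously Q(γ) ⊆ Q(√195, √114), and [Q(√195, √114):Q] = 4 (since 195, 114 are distinct squarefree integers > 1 with 22230 not a perfect square). To show equality we compute the minimal polynomial of γ. From γ = √195 + √114: γ^2 = 195 + 2√(22230) + 114 = 309 + 2√(22230), so γ^2 - 309 = 2√(22230); squaring, (γ^2 - 309)^2 = 4·22230, i.e. γ^4 - 618γ^2 + 95481 - 88920 = 0, i.e. γ^4 - 618γ^2 + 6561 = 0. So γ is a root of x^4 - 618x^2 + 6561. This polynomial is irreducible over Q: it has no rational root (each ±√195 ± √114 is irrational), and any factorization into two quadratics over Q would force √(22230) ∈ Q (pairing opposite roots) or √195, √114 ∈ Q (other pairings), all impossible. Hence [Q(γ):Q] = 4 = [Q(√195, √114):Q], so Q(γ) = Q(√195, √114).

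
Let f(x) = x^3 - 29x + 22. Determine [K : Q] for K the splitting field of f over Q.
[K : Q] = 6

By the rational root test, any rational root of the monic integer polynomial f(x) = x^3 - 29x + 22 must be an integer dividing the constant term 22, i.e. one of ±{1, 2, 11, 22}. Evaluating: f(1) = -6, f(-1) = 50, f(2) = -28, f(-2) = 72, f(11) = 1034, f(-11) = -990, f(22) = 10032, f(-22) = -9988; none is 0, so f has no rational root and is therefore irreducible over Q (a cubic with no linear factor over a field is irreducible). For an irreducible cubic, the Galois group is A_3 or S_3 according as the discriminant disc(f) = -4a^3 - 27b^2 = -4·(-29)^3 - 27·(22)^2 = 84488 is or is not a square in Q. Here disc(f) = 84488 is not a perfect square in Q, so the Galois group of f over Q is not contained in A_3 and must be all of S_3. The splitting field has degree |S_3| = 6 over Q, so [K : Q] = 6.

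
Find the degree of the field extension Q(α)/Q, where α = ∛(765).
[Q(α):Q] = 3

The minimal polynomial of α is x^3 - 765, irreducible over Q since 765 is not a perfect cube (so x^3 - 765 has no rational root). Hence [Q(α):Q] = deg(m_α) = 3.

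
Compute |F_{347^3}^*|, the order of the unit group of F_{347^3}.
|F_{347^3}^*| = 41781922

F_{347^3} has 347^3 = 41781923 elements; its multiplicative group consists of all nonzero elements, so |F_{347^3}^*| = 41781923 - 1 = 41781922. (It is cyclic since any finite subgroup of the multiplicative group of a field is cyclic.)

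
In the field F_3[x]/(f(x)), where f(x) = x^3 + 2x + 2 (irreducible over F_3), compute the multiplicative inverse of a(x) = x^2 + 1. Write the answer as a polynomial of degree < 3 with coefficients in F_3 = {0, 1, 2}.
a(x)^(-1) ≡ 2x^2 + 2x + 2 (mod f(x))

Since f is irreducible over F_3, F_3[x]/(f) is a field and a(x) ≠ 0 has an inverse. Apply the extended Euclidean algorithm to f(x) and a(x) in F_3[x]: f(x) = (x)·a(x) + (x + 2);  a(x) = (x + 1)·(x + 2) + (2). The last nonzero remainder is the constant 2 = gcd(f, a) in F_3. Back-substituting through the division chain expresses 2 = s(x)·a(x) + t(x)·f(x) with s(x) ≡ x^2 + x + 1 (mod f), so (x^2 + x + 1)·a(x) ≡ 2 (mod f). Multiplying by 2^(-1) ≡ 2 in F_3 gives a(x)^(-1) ≡ 2·(x^2 + x + 1) ≡ 2x^2 + 2x + 2 (mod f). Check: (x^2 + 1)·(2x^2 + 2x + 2) = 2x^4 + 2x^3 + x^2 + 2x + 2 ≡ 1 (mod x^3 + 2x + 2).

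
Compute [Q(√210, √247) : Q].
[Q(√210, √247) : Q] = 4

[Q(√210):Q] = 2 (min poly x^2 - 210, irreducible since 210 is squarefree > 1). For the top step, suppose √247 ∈ Q(√210), say √247 = c + d√210 with c, d ∈ Q. Squaring: 247 = c^2 + 210d^2 + 2cd√210. Since √210 ∉ Q this forces 2cd = 0. If d = 0 then √247 = c ∈ Q, contradicting 247 squarefree > 1. If c = 0 then 247 = 210d^2, so 210·247 = (210d)^2 is a perfect square in Q — but 210·247 = 51870 is not a perfect square (since 210 and 247 are distinct squarefree integers). Contradiction. Hence √247 ∉ Q(√210), so x^2 - 247 stays irreducible over Q(√210) and [Q(√210, √247) : Q(√210)] = 2. By the tower law, [Q(√210, √247) : Q] = 2 · 2 = 4.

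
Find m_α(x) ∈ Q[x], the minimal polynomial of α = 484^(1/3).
m_α(x) = x^3 - 484

α satisfies α^3 = 484, so x^3 - 484 annihilates α. By the rational root test, a rational root p/q (in lowest terms) of x^3 - 484 would satisfy p^3 = 484 q^3, forcing q = 1 and p^3 = 484; but 484 is not a perfect cube, contradiction. A monic cubic over Q with no rational root is irreducible (any nontrivial factorization would include a linear factor). Hence x^3 - 484 is the minimal polynomial of α, and in particular [Q(α):Q] = 3.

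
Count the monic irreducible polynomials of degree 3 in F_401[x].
There are 21493600 monic irreducible polynomials of degree 3 over F_401

Each element of F_{401^3} that lies in no proper subfield is a root of exactly one monic irreducible of degree 3 over F_401, and each such polynomial has 3 distinct roots in F_{401^3}. By Möbius inversion the count is N_401(3) = (1/3) Σ_{d|3} μ(3/d) · 401^d = (1/3)(μ(3)·401^1 + μ(1)·401^3) = 64480800/3 = 21493600.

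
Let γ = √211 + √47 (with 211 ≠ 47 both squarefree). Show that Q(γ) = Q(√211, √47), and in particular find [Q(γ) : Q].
[Q(γ) : Q] = 4 (equivalently, Q(γ) = Q(√211, √47))

Obviously Q(γ) ⊆ Q(√211, √47), and [Q(√211, √47):Q] = 4 (since 211, 47 are distinct squarefree integers > 1 with 9917 not a perfect square). To show equality we compute the minimal polynomial of γ. From γ = √211 + √47: γ^2 = 211 + 2√(9917) + 47 = 258 + 2√(9917), so γ^2 - 258 = 2√(9917); squaring, (γ^2 - 258)^2 = 4·9917, i.e. γ^4 - 516γ^2 + 66564 - 39668 = 0, i.e. γ^4 - 516γ^2 + 26896 = 0. So γ is a root of x^4 - 516x^2 + 26896. This polynomial is irreducible over Q: it has no rational root (each ±√211 ± √47 is irrational), and any factorization into two quadratics over Q would force √(9917) ∈ Q (pairing opposite roots) or √211, √47 ∈ Q (other pairings), all impossible. Hence [Q(γ):Q] = 4 = [Q(√211, √47):Q], so Q(γ) = Q(√211, √47).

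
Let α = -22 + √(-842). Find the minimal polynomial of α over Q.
m_α(x) = x^2 + 44x + 1326

From α + 22 = √(-842), squaring gives (α + 22)^2 = -842, i.e. α^2 + 44α + 484 = -842, so α^2 + 44α + 1326 = 0. The discriminant of x^2 + 44x + 1326 is (44)^2 - 4·(1326) = 1936 - 5304 = -3368, and 4·(-842) is not a perfect square in Q since -842 is squarefree and ≠ 1. Hence x^2 + 44x + 1326 is irreducible over Q and is the minimal polynomial of α.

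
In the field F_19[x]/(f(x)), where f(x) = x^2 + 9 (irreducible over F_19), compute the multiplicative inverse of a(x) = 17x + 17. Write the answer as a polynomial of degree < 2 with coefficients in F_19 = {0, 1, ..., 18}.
a(x)^(-1) ≡ x + 18 (mod f(x))

Since f is irreducible over F_19, F_19[x]/(f) is a field and a(x) ≠ 0 has an inverse. Apply the extended Euclidean algorithm to f(x) and a(x) in F_19[x]: f(x) = (9x + 10)·a(x) + (10). The last nonzero remainder is the constant 10 = gcd(f, a) in F_19. Back-substituting through the division chain expresses 10 = s(x)·a(x) + t(x)·f(x) with s(x) ≡ 10x + 9 (mod f), so (10x + 9)·a(x) ≡ 10 (mod f). Multiplying by 10^(-1) ≡ 2 in F_19 gives a(x)^(-1) ≡ 2·(10x + 9) ≡ x + 18 (mod f). Check: (17x + 17)·(x + 18) = 17x^2 + 2 ≡ 1 (mod x^2 + 9).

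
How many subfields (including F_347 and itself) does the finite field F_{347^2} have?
F_{347^2} has 2 subfields

The subfields of F_{p^n} are exactly the fields F_{p^d} for d | n (each is the fixed field of the unique index-d subgroup of Gal(F_{p^n}/F_p) ≅ Z/nZ). The divisors of n = 2 are {1, 2}, giving 2 subfields: F_{347^1}, F_{347^2}.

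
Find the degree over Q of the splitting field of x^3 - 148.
[K : Q] = 6

The roots of x^3 - 148 are ∛148, ω∛148, ω^2∛148 where ω = e^(2πi/3) is a primitive cube root of unity, so K = Q(∛148, ω). Now [Q(∛148):Q] = 3 (since 148 is not a perfect cube, x^3 - 148 is irreducible) and [Q(ω):Q] = 2. Both 2 and 3 divide [K:Q], and [K:Q] ≤ 3·2 = 6, so [K:Q] = 6. (Equivalently: Q(∛148) ⊂ R but ω ∉ R, so [K : Q(∛148)] = 2.)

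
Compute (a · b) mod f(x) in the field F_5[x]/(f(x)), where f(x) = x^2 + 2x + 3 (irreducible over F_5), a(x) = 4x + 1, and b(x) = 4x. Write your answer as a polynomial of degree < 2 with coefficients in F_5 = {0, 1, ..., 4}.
a · b ≡ 2x + 2 (mod f(x))

Multiply in F_5[x]: a(x)·b(x) = (4x + 1)·(4x) = x^2 + 4x. This has degree ≥ 2, so divide by f(x) over F_5: x^2 + 4x = (1)·(x^2 + 2x + 3) + (2x + 2). Hence a·b ≡ 2x + 2 (mod f). (F_5[x]/(f) is a field with 5^2 = 25 elements since f is irreducible of degree 2.)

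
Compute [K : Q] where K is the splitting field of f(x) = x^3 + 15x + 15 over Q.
[K : Q] = 6

By the rational root test, any rational root of the monic integer polynomial f(x) = x^3 + 15x + 15 must be an integer dividing the constant term 15, i.e. one of ±{1, 3, 5, 15}. Evaluating: f(1) = 31, f(-1) = -1, f(3) = 87, f(-3) = -57, f(5) = 215, f(-5) = -185, f(15) = 3615, f(-15) = -3585; none is 0, so f has no rational root and is therefore irreducible over Q (a cubic with no linear factor over a field is irreducible). For an irreducible cubic, the Galois group is A_3 or S_3 according as the discriminant disc(f) = -4a^3 - 27b^2 = -4·(15)^3 - 27·(15)^2 = -19575 is or is not a square in Q. Here disc(f) = -19575 is not a perfect square in Q, so the Galois group of f over Q is not contained in A_3 and must be all of S_3. The splitting field has degree |S_3| = 6 over Q, so [K : Q] = 6.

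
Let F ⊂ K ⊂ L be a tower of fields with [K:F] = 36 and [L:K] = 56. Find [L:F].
[L:F] = 2016

The tower law says that for any tower of field extensions F ⊂ K ⊂ L with finite degrees, [L:F] = [L:K] · [K:F]. Here this gives [L:F] = 56 · 36 = 2016.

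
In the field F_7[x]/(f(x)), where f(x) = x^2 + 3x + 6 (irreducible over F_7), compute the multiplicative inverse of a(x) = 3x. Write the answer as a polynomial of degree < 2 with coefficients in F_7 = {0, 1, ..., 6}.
a(x)^(-1) ≡ 5x + 1 (mod f(x))

Since f is irreducible over F_7, F_7[x]/(f) is a field and a(x) ≠ 0 has an inverse. Apply the extended Euclidean algorithm to f(x) and a(x) in F_7[x]: f(x) = (5x + 1)·a(x) + (6). The last nonzero remainder is the constant 6 = gcd(f, a) in F_7. Back-substituting through the division chain expresses 6 = s(x)·a(x) + t(x)·f(x) with s(x) ≡ 2x + 6 (mod f), so (2x + 6)·a(x) ≡ 6 (mod f). Multiplying by 6^(-1) ≡ 6 in F_7 gives a(x)^(-1) ≡ 6·(2x + 6) ≡ 5x + 1 (mod f). Check: (3x)·(5x + 1) = x^2 + 3x ≡ 1 (mod x^2 + 3x + 6).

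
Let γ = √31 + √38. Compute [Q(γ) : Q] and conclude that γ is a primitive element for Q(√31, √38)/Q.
[Q(γ) : Q] = 4 (equivalently, Q(γ) = Q(√31, √38))

Obviously Q(γ) ⊆ Q(√31, √38), and [Q(√31, √38):Q] = 4 (since 31, 38 are distinct squarefree integers > 1 with 1178 not a perfect square). To show equality we compute the minimal polynomial of γ. From γ = √31 + √38: γ^2 = 31 + 2√(1178) + 38 = 69 + 2√(1178), so γ^2 - 69 = 2√(1178); squaring, (γ^2 - 69)^2 = 4·1178, i.e. γ^4 - 138γ^2 + 4761 - 4712 = 0, i.e. γ^4 - 138γ^2 + 49 = 0. So γ is a root of x^4 - 138x^2 + 49. This polynomial is irreducible over Q: it has no rational root (each ±√31 ± √38 is irrational), and any factorization into two quadratics over Q would force √(1178) ∈ Q (pairing opposite roots) or √31, √38 ∈ Q (other pairings), all impossible. Hence [Q(γ):Q] = 4 = [Q(√31, √38):Q], so Q(γ) = Q(√31, √38).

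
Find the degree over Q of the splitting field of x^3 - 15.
[K : Q] = 6

The roots of x^3 - 15 are ∛15, ω∛15, ω^2∛15 where ω = e^(2πi/3) is a primitive cube root of unity, so K = Q(∛15, ω). Now [Q(∛15):Q] = 3 (since 15 is not a perfect cube, x^3 - 15 is irreducible) and [Q(ω):Q] = 2. Both 2 and 3 divide [K:Q], and [K:Q] ≤ 3·2 = 6, so [K:Q] = 6. (Equivalently: Q(∛15) ⊂ R but ω ∉ R, so [K : Q(∛15)] = 2.)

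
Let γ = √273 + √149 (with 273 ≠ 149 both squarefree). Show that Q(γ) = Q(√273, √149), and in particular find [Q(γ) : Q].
[Q(γ) : Q] = 4 (equivalently, Q(γ) = Q(√273, √149))

Obviously Q(γ) ⊆ Q(√273, √149), and [Q(√273, √149):Q] = 4 (since 273, 149 are distinct squarefree integers > 1 with 40677 not a perfect square). To show equality we compute the minimal polynomial of γ. From γ = √273 + √149: γ^2 = 273 + 2√(40677) + 149 = 422 + 2√(40677), so γ^2 - 422 = 2√(40677); squaring, (γ^2 - 422)^2 = 4·40677, i.e. γ^4 - 844γ^2 + 178084 - 162708 = 0, i.e. γ^4 - 844γ^2 + 15376 = 0. So γ is a root of x^4 - 844x^2 + 15376. This polynomial is irreducible over Q: it has no rational root (each ±√273 ± √149 is irrational), and any factorization into two quadratics over Q would force √(40677) ∈ Q (pairing opposite roots) or √273, √149 ∈ Q (other pairings), all impossible. Hence [Q(γ):Q] = 4 = [Q(√273, √149):Q], so Q(γ) = Q(√273, √149).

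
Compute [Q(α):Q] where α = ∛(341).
[Q(α):Q] = 3

The minimal polynomial of α is x^3 - 341, irreducible over Q since 341 is not a perfect cube (so x^3 - 341 has no rational root). Hence [Q(α):Q] = deg(m_α) = 3.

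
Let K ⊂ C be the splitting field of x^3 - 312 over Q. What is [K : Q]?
[K : Q] = 6

The roots of x^3 - 312 are ∛312, ω∛312, ω^2∛312 where ω = e^(2πi/3) is a primitive cube root of unity, so K = Q(∛312, ω). Now [Q(∛312):Q] = 3 (since 312 is not a perfect cube, x^3 - 312 is irreducible) and [Q(ω):Q] = 2. Both 2 and 3 divide [K:Q], and [K:Q] ≤ 3·2 = 6, so [K:Q] = 6. (Equivalently: Q(∛312) ⊂ R but ω ∉ R, so [K : Q(∛312)] = 2.)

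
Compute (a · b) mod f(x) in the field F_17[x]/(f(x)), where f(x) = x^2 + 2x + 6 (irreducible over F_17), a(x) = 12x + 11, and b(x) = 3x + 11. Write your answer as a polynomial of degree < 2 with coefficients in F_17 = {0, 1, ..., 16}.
a · b ≡ 8x + 7 (mod f(x))

Multiply in F_17[x]: a(x)·b(x) = (12x + 11)·(3x + 11) = 2x^2 + 12x + 2. This has degree ≥ 2, so divide by f(x) over F_17: 2x^2 + 12x + 2 = (2)·(x^2 + 2x + 6) + (8x + 7). Hence a·b ≡ 8x + 7 (mod f). (F_17[x]/(f) is a field with 17^2 = 289 elements since f is irreducible of degree 2.)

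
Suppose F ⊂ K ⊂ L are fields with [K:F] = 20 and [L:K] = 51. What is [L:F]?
[L:F] = 1020

The tower law says that for any tower of field extensions F ⊂ K ⊂ L with finite degrees, [L:F] = [L:K] · [K:F]. Here this gives [L:F] = 51 · 20 = 1020.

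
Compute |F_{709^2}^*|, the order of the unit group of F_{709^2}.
|F_{709^2}^*| = 502680

F_{709^2} has 709^2 = 502681 elements; its multiplicative group consists of all nonzero elements, so |F_{709^2}^*| = 502681 - 1 = 502680. (It is cyclic since any finite subgroup of the multiplicative group of a field is cyclic.)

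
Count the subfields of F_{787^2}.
F_{787^2} has 2 subfields

The subfields of F_{p^n} are exactly the fields F_{p^d} for d | n (each is the fixed field of the unique index-d subgroup of Gal(F_{p^n}/F_p) ≅ Z/nZ). The divisors of n = 2 are {1, 2}, giving 2 subfields: F_{787^1}, F_{787^2}.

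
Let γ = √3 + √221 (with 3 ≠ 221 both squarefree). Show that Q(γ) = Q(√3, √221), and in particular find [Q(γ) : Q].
[Q(γ) : Q] = 4 (equivalently, Q(γ) = Q(√3, √221))

Obviously Q(γ) ⊆ Q(√3, √221), and [Q(√3, √221):Q] = 4 (since 3, 221 are distinct squarefree integers > 1 with 663 not a perfect square). To show equality we compute the minimal polynomial of γ. From γ = √3 + √221: γ^2 = 3 + 2√(663) + 221 = 224 + 2√(663), so γ^2 - 224 = 2√(663); squaring, (γ^2 - 224)^2 = 4·663, i.e. γ^4 - 448γ^2 + 50176 - 2652 = 0, i.e. γ^4 - 448γ^2 + 47524 = 0. So γ is a root of x^4 - 448x^2 + 47524. This polynomial is irreducible over Q: it has no rational root (each ±√3 ± √221 is irrational), and any factorization into two quadratics over Q would force √(663) ∈ Q (pairing opposite roots) or √3, √221 ∈ Q (other pairings), all impossible. Hence [Q(γ):Q] = 4 = [Q(√3, √221):Q], so Q(γ) = Q(√3, √221).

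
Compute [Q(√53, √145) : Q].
[Q(√53, √145) : Q] = 4

[Q(√53):Q] = 2 (min poly x^2 - 53, irreducible since 53 is squarefree > 1). For the top step, suppose √145 ∈ Q(√53), say √145 = c + d√53 with c, d ∈ Q. Squaring: 145 = c^2 + 53d^2 + 2cd√53. Since √53 ∉ Q this forces 2cd = 0. If d = 0 then √145 = c ∈ Q, contradicting 145 squarefree > 1. If c = 0 then 145 = 53d^2, so 53·145 = (53d)^2 is a perfect square in Q — but 53·145 = 7685 is not a perfect square (since 53 and 145 are distinct squarefree integers). Contradiction. Hence √145 ∉ Q(√53), so x^2 - 145 stays irreducible over Q(√53) and [Q(√53, √145) : Q(√53)] = 2. By the tower law, [Q(√53, √145) : Q] = 2 · 2 = 4.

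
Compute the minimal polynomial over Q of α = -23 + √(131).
m_α(x) = x^2 + 46x + 398

From α + 23 = √(131), squaring gives (α + 23)^2 = 131, i.e. α^2 + 46α + 529 = 131, so α^2 + 46α + 398 = 0. The discriminant of x^2 + 46x + 398 is (46)^2 - 4·(398) = 2116 - 1592 = 524, and 4·(131) is not a perfect square in Q since 131 is squarefree and ≠ 1. Hence x^2 + 46x + 398 is irreducible over Q and is the minimal polynomial of α.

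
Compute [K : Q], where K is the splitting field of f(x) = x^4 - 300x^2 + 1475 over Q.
[K : Q] = 4

Solving the quadratic in x^2: x^2 = (300 ± √(300^2 - 4·1475))/2 = (300 ± √84100)/2 = (300 ± 290)/2, giving x^2 = 5 or x^2 = 295. So f(x) = (x^2 - 5)(x^2 - 295) and the roots of f are ±√5, ±√295. Hence the splitting field is K = Q(√5, √295). Since 5 and 295 are distinct squarefree integers > 1, their product 1475 is not a perfect square, so √295 ∉ Q(√5). By the tower law [K:Q] = [Q(√5,√295):Q(√5)] · [Q(√5):Q] = 2 · 2 = 4.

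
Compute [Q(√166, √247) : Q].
[Q(√166, √247) : Q] = 4

[Q(√166):Q] = 2 (min poly x^2 - 166, irreducible since 166 is squarefree > 1). For the top step, suppose √247 ∈ Q(√166), say √247 = c + d√166 with c, d ∈ Q. Squaring: 247 = c^2 + 166d^2 + 2cd√166. Since √166 ∉ Q this forces 2cd = 0. If d = 0 then √247 = c ∈ Q, contradicting 247 squarefree > 1. If c = 0 then 247 = 166d^2, so 166·247 = (166d)^2 is a perfect square in Q — but 166·247 = 41002 is not a perfect square (since 166 and 247 are distinct squarefree integers). Contradiction. Hence √247 ∉ Q(√166), so x^2 - 247 stays irreducible over Q(√166) and [Q(√166, √247) : Q(√166)] = 2. By the tower law, [Q(√166, √247) : Q] = 2 · 2 = 4.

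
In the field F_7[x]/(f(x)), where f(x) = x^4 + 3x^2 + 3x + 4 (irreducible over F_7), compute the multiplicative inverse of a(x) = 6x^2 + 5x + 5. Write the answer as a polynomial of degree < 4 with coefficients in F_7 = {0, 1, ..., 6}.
a(x)^(-1) ≡ 6x^3 + 2x^2 + 2x + 3 (mod f(x))

Since f is irreducible over F_7, F_7[x]/(f) is a field and a(x) ≠ 0 has an inverse. Apply the extended Euclidean algorithm to f(x) and a(x) in F_7[x]: f(x) = (6x^2 + 2x + 2)·a(x) + (4x + 1);  a(x) = (5x)·(4x + 1) + (5). The last nonzero remainder is the constant 5 = gcd(f, a) in F_7. Back-substituting through the division chain expresses 5 = s(x)·a(x) + t(x)·f(x) with s(x) ≡ 2x^3 + 3x^2 + 3x + 1 (mod f), so (2x^3 + 3x^2 + 3x + 1)·a(x) ≡ 5 (mod f). Multiplying by 5^(-1) ≡ 3 in F_7 gives a(x)^(-1) ≡ 3·(2x^3 + 3x^2 + 3x + 1) ≡ 6x^3 + 2x^2 + 2x + 3 (mod f). Check: (6x^2 + 5x + 5)·(6x^3 + 2x^2 + 2x + 3) = x^5 + 3x^3 + 3x^2 + 4x + 1 ≡ 1 (mod x^4 + 3x^2 + 3x + 4).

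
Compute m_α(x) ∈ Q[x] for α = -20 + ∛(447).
m_α(x) = x^3 + 60x^2 + 1200x + 7553

Set β = α + 20 = ∛(447), so β^3 = 447. Then (α + 20)^3 - 447 = 0, i.e. α is a root of g(x) = (x + 20)^3 - 447 = x^3 + 60x^2 + 1200x + 7553. Since g(x) = h(x + 20) where h(x) = x^3 - 447, and h is irreducible over Q (because 447 is not a perfect cube, so h has no rational root, and a monic cubic with no rational root is irreducible), g is also irreducible (irreducibility is preserved under the substitution x → x + 20). Hence m_α(x) = x^3 + 60x^2 + 1200x + 7553.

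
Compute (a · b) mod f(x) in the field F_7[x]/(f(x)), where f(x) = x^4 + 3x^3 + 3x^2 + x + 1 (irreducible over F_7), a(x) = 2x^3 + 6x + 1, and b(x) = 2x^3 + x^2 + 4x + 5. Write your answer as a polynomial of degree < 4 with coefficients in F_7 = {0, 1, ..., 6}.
a · b ≡ x^2 + 6x + 2 (mod f(x))

Multiply in F_7[x]: a(x)·b(x) = (2x^3 + 6x + 1)·(2x^3 + x^2 + 4x + 5) = 4x^6 + 2x^5 + 6x^4 + 4x^3 + 4x^2 + 6x + 5. This has degree ≥ 4, so divide by f(x) over F_7: 4x^6 + 2x^5 + 6x^4 + 4x^3 + 4x^2 + 6x + 5 = (4x^2 + 4x + 3)·(x^4 + 3x^3 + 3x^2 + x + 1) + (x^2 + 6x + 2). Hence a·b ≡ x^2 + 6x + 2 (mod f). (F_7[x]/(f) is a field with 7^4 = 2401 elements since f is irreducible of degree 4.)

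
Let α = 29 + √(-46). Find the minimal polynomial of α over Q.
m_α(x) = x^2 - 58x + 887

From α - 29 = √(-46), squaring gives (α - 29)^2 = -46, i.e. α^2 - 58α + 841 = -46, so α^2 - 58α + 887 = 0. The discriminant of x^2 - 58x + 887 is (-58)^2 - 4·(887) = 3364 - 3548 = -184, and 4·(-46) is not a perfect square in Q since -46 is squarefree and ≠ 1. Hence x^2 - 58x + 887 is irreducible over Q and is the minimal polynomial of α.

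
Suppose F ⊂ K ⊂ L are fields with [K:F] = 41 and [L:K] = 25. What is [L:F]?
[L:F] = 1025

The tower law says that for any tower of field extensions F ⊂ K ⊂ L with finite degrees, [L:F] = [L:K] · [K:F]. Here this gives [L:F] = 25 · 41 = 1025.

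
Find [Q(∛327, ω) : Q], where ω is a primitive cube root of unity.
[Q(∛327, ω) : Q] = 6

[Q(∛327):Q] = 3 (min poly x^3 - 327, irreducible since 327 is not a perfect cube). [Q(ω):Q] = 2 (min poly x^2 + x + 1). Since Q(∛327) ⊂ R and ω ∉ R, we have ω ∉ Q(∛327), so x^2 + x + 1 remains irreducible over Q(∛327) and [Q(∛327, ω) : Q(∛327)] = 2. By the tower law, [Q(∛327, ω) : Q] = 3 · 2 = 6. (In fact Q(∛327, ω) is the splitting field of x^3 - 327 over Q.)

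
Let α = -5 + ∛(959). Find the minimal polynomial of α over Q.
m_α(x) = x^3 + 15x^2 + 75x - 834

Set β = α + 5 = ∛(959), so β^3 = 959. Then (α + 5)^3 - 959 = 0, i.e. α is a root of g(x) = (x + 5)^3 - 959 = x^3 + 15x^2 + 75x - 834. Since g(x) = h(x + 5) where h(x) = x^3 - 959, and h is irreducible over Q (because 959 is not a perfect cube, so h has no rational root, and a monic cubic with no rational root is irreducible), g is also irreducible (irreducibility is preserved under the substitution x → x + 5). Hence m_α(x) = x^3 + 15x^2 + 75x - 834.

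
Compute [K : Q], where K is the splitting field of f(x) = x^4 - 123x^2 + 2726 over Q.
[K : Q] = 4

Solving the quadratic in x^2: x^2 = (123 ± √(123^2 - 4·2726))/2 = (123 ± √4225)/2 = (123 ± 65)/2, giving x^2 = 29 or x^2 = 94. So f(x) = (x^2 - 29)(x^2 - 94) and the roots of f are ±√29, ±√94. Hence the splitting field is K = Q(√29, √94). Since 29 and 94 are distinct squarefree integers > 1, their product 2726 is not a perfect square, so √94 ∉ Q(√29). By the tower law [K:Q] = [Q(√29,√94):Q(√29)] · [Q(√29):Q] = 2 · 2 = 4.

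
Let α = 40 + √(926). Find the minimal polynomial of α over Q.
m_α(x) = x^2 - 80x + 674

From α - 40 = √(926), squaring gives (α - 40)^2 = 926, i.e. α^2 - 80α + 1600 = 926, so α^2 - 80α + 674 = 0. The discriminant of x^2 - 80x + 674 is (-80)^2 - 4·(674) = 6400 - 2696 = 3704, and 4·(926) is not a perfect square in Q since 926 is squarefree and ≠ 1. Hence x^2 - 80x + 674 is irreducible over Q and is the minimal polynomial of α.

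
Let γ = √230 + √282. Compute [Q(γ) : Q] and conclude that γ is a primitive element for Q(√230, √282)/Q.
[Q(γ) : Q] = 4 (equivalently, Q(γ) = Q(√230, √282))

Obviously Q(γ) ⊆ Q(√230, √282), and [Q(√230, √282):Q] = 4 (since 230, 282 are distinct squarefree integers > 1 with 64860 not a perfect square). To show equality we compute the minimal polynomial of γ. From γ = √230 + √282: γ^2 = 230 + 2√(64860) + 282 = 512 + 2√(64860), so γ^2 - 512 = 2√(64860); squaring, (γ^2 - 512)^2 = 4·64860, i.e. γ^4 - 1024γ^2 + 262144 - 259440 = 0, i.e. γ^4 - 1024γ^2 + 2704 = 0. So γ is a root of x^4 - 1024x^2 + 2704. This polynomial is irreducible over Q: it has no rational root (each ±√230 ± √282 is irrational), and any factorization into two quadratics over Q would force √(64860) ∈ Q (pairing opposite roots) or √230, √282 ∈ Q (other pairings), all impossible. Hence [Q(γ):Q] = 4 = [Q(√230, √282):Q], so Q(γ) = Q(√230, √282).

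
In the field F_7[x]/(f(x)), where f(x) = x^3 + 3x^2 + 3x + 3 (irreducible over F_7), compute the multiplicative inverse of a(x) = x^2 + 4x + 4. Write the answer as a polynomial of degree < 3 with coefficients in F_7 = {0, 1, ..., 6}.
a(x)^(-1) ≡ 3x^2 + 2x + 4 (mod f(x))

Since f is irreducible over F_7, F_7[x]/(f) is a field and a(x) ≠ 0 has an inverse. Apply the extended Euclidean algorithm to f(x) and a(x) in F_7[x]: f(x) = (x + 6)·a(x) + (3x);  a(x) = (5x + 6)·(3x) + (4). The last nonzero remainder is the constant 4 = gcd(f, a) in F_7. Back-substituting through the division chain expresses 4 = s(x)·a(x) + t(x)·f(x) with s(x) ≡ 5x^2 + x + 2 (mod f), so (5x^2 + x + 2)·a(x) ≡ 4 (mod f). Multiplying by 4^(-1) ≡ 2 in F_7 gives a(x)^(-1) ≡ 2·(5x^2 + x + 2) ≡ 3x^2 + 2x + 4 (mod f). Check: (x^2 + 4x + 4)·(3x^2 + 2x + 4) = 3x^4 + 3x^2 + 3x + 2 ≡ 1 (mod x^3 + 3x^2 + 3x + 3).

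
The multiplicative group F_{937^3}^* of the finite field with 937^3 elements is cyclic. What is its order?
|F_{937^3}^*| = 822656952

F_{937^3} has 937^3 = 822656953 elements; its multiplicative group consists of all nonzero elements, so |F_{937^3}^*| = 822656953 - 1 = 822656952. (It is cyclic since any finite subgroup of the multiplicative group of a field is cyclic.)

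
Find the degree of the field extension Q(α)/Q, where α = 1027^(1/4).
[Q(α):Q] = 4

α is a root of x^4 - 1027. By Eisenstein's criterion at the prime p = 13 (which divides the constant term 1027 but p^2 = 169 does not, since 1027 is squarefree), x^4 - 1027 is irreducible over Q. Hence [Q(α):Q] = 4.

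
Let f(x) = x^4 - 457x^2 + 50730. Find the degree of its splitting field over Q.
[K : Q] = 4

Solving the quadratic in x^2: x^2 = (457 ± √(457^2 - 4·50730))/2 = (457 ± √5929)/2 = (457 ± 77)/2, giving x^2 = 190 or x^2 = 267. So f(x) = (x^2 - 190)(x^2 - 267) and the roots of f are ±√190, ±√267. Hence the splitting field is K = Q(√190, √267). Since 190 and 267 are distinct squarefree integers > 1, their product 50730 is not a perfect square, so √267 ∉ Q(√190). By the tower law [K:Q] = [Q(√190,√267):Q(√190)] · [Q(√190):Q] = 2 · 2 = 4.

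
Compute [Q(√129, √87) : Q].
[Q(√129, √87) : Q] = 4

[Q(√129):Q] = 2 (min poly x^2 - 129, irreducible since 129 is squarefree > 1). For the top step, suppose √87 ∈ Q(√129), say √87 = c + d√129 with c, d ∈ Q. Squaring: 87 = c^2 + 129d^2 + 2cd√129. Since √129 ∉ Q this forces 2cd = 0. If d = 0 then √87 = c ∈ Q, contradicting 87 squarefree > 1. If c = 0 then 87 = 129d^2, so 129·87 = (129d)^2 is a perfect square in Q — but 129·87 = 11223 is not a perfect square (since 129 and 87 are distinct squarefree integers). Contradiction. Hence √87 ∉ Q(√129), so x^2 - 87 stays irreducible over Q(√129) and [Q(√129, √87) : Q(√129)] = 2. By the tower law, [Q(√129, √87) : Q] = 2 · 2 = 4.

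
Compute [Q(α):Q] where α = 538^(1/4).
[Q(α):Q] = 4

α is a root of x^4 - 538. By Eisenstein's criterion at the prime p = 2 (which divides the constant term 538 but p^2 = 4 does not, since 538 is squarefree), x^4 - 538 is irreducible over Q. Hence [Q(α):Q] = 4.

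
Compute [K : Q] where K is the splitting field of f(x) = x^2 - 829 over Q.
[K : Q] = 2

f(x) = x^2 - 829 factors as (x - √829)(x + √829). The splitting field is K = Q(√829). Since 829 is squarefree and > 1, it is not a perfect square, so x^2 - 829 is irreducible over Q and [Q(√829) : Q] = 2. Hence [K : Q] = 2.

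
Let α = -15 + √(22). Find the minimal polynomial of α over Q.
m_α(x) = x^2 + 30x + 203

From α + 15 = √(22), squaring gives (α + 15)^2 = 22, i.e. α^2 + 30α + 225 = 22, so α^2 + 30α + 203 = 0. The discriminant of x^2 + 30x + 203 is (30)^2 - 4·(203) = 900 - 812 = 88, and 4·(22) is not a perfect square in Q since 22 is squarefree and ≠ 1. Hence x^2 + 30x + 203 is irreducible over Q and is the minimal polynomial of α.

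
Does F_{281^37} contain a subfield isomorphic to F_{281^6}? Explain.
No: F_{281^6} is not a subfield of F_{281^37}

F_{p^m} embeds in F_{p^n} iff m | n. Here 6 ∤ 37 (since 37 = 6·6 + 1 with remainder 1 ≠ 0), so F_{281^6} is not a subfield of F_{281^37}. Equivalently: if it were, the tower law would give 6 = [F_{281^6}:F_281] dividing [F_{281^37}:F_281] = 37, contradiction.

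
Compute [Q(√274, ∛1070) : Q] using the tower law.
[Q(√274, ∛1070) : Q] = 6

Let L = Q(√274, ∛1070). Since Q(√274) ⊂ L and [Q(√274):Q] = 2, the tower law gives 2 | [L:Q]. Likewise Q(∛1070) ⊂ L with [Q(∛1070):Q] = 3 (because 1070 is not a perfect cube), so 3 | [L:Q]. As gcd(2,3) = 1, [L:Q] is divisible by 6. Conversely L is generated over Q by √274 and ∛1070, so [L:Q] ≤ 2·3 = 6. Therefore [Q(√274, ∛1070) : Q] = 6.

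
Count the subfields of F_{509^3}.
F_{509^3} has 2 subfields

The subfields of F_{p^n} are exactly the fields F_{p^d} for d | n (each is the fixed field of the unique index-d subgroup of Gal(F_{p^n}/F_p) ≅ Z/nZ). The divisors of n = 3 are {1, 3}, giving 2 subfields: F_{509^1}, F_{509^3}.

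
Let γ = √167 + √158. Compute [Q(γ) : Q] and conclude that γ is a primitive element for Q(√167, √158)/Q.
[Q(γ) : Q] = 4 (equivalently, Q(γ) = Q(√167, √158))

Obviously Q(γ) ⊆ Q(√167, √158), and [Q(√167, √158):Q] = 4 (since 167, 158 are distinct squarefree integers > 1 with 26386 not a perfect square). To show equality we compute the minimal polynomial of γ. From γ = √167 + √158: γ^2 = 167 + 2√(26386) + 158 = 325 + 2√(26386), so γ^2 - 325 = 2√(26386); squaring, (γ^2 - 325)^2 = 4·26386, i.e. γ^4 - 650γ^2 + 105625 - 105544 = 0, i.e. γ^4 - 650γ^2 + 81 = 0. So γ is a root of x^4 - 650x^2 + 81. This polynomial is irreducible over Q: it has no rational root (each ±√167 ± √158 is irrational), and any factorization into two quadratics over Q would force √(26386) ∈ Q (pairing opposite roots) or √167, √158 ∈ Q (other pairings), all impossible. Hence [Q(γ):Q] = 4 = [Q(√167, √158):Q], so Q(γ) = Q(√167, √158).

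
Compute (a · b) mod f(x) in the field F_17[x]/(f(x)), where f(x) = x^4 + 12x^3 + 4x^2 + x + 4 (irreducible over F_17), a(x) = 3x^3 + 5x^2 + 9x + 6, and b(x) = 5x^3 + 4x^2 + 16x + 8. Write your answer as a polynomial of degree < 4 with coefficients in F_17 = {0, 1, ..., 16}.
a · b ≡ x^3 + 15x^2 + 8x + 10 (mod f(x))

Multiply in F_17[x]: a(x)·b(x) = (3x^3 + 5x^2 + 9x + 6)·(5x^3 + 4x^2 + 16x + 8) = 15x^6 + 3x^5 + 11x^4 + 4x^2 + 15x + 14. This has degree ≥ 4, so divide by f(x) over F_17: 15x^6 + 3x^5 + 11x^4 + 4x^2 + 15x + 14 = (15x^2 + 10x + 1)·(x^4 + 12x^3 + 4x^2 + x + 4) + (x^3 + 15x^2 + 8x + 10). Hence a·b ≡ x^3 + 15x^2 + 8x + 10 (mod f). (F_17[x]/(f) is a field with 17^4 = 83521 elements since f is irreducible of degree 4.)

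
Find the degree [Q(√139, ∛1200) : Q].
[Q(√139, ∛1200) : Q] = 6

Let L = Q(√139, ∛1200). Since Q(√139) ⊂ L and [Q(√139):Q] = 2, the tower law gives 2 | [L:Q]. Likewise Q(∛1200) ⊂ L with [Q(∛1200):Q] = 3 (because 1200 is not a perfect cube), so 3 | [L:Q]. As gcd(2,3) = 1, [L:Q] is divisible by 6. Conversely L is generated over Q by √139 and ∛1200, so [L:Q] ≤ 2·3 = 6. Therefore [Q(√139, ∛1200) : Q] = 6.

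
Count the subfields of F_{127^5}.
F_{127^5} has 2 subfields

The subfields of F_{p^n} are exactly the fields F_{p^d} for d | n (each is the fixed field of the unique index-d subgroup of Gal(F_{p^n}/F_p) ≅ Z/nZ). The divisors of n = 5 are {1, 5}, giving 2 subfields: F_{127^1}, F_{127^5}.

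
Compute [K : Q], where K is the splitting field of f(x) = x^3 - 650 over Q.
[K : Q] = 6

The roots of x^3 - 650 are ∛650, ω∛650, ω^2∛650 where ω = e^(2πi/3) is a primitive cube root of unity, so K = Q(∛650, ω). Now [Q(∛650):Q] = 3 (since 650 is not a perfect cube, x^3 - 650 is irreducible) and [Q(ω):Q] = 2. Both 2 and 3 divide [K:Q], and [K:Q] ≤ 3·2 = 6, so [K:Q] = 6. (Equivalently: Q(∛650) ⊂ R but ω ∉ R, so [K : Q(∛650)] = 2.)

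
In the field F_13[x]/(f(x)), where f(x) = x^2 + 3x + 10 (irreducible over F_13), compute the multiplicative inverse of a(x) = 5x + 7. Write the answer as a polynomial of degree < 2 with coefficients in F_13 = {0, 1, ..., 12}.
a(x)^(-1) ≡ 5x + 8 (mod f(x))

Since f is irreducible over F_13, F_13[x]/(f) is a field and a(x) ≠ 0 has an inverse. Apply the extended Euclidean algorithm to f(x) and a(x) in F_13[x]: f(x) = (8x + 5)·a(x) + (1). The last nonzero remainder is the constant 1 = gcd(f, a) in F_13. Back-substituting through the division chain expresses 1 = s(x)·a(x) + t(x)·f(x) with s(x) ≡ 5x + 8 (mod f), so a(x)^(-1) ≡ s(x) = 5x + 8 (mod f). Check: (5x + 7)·(5x + 8) = 12x^2 + 10x + 4 ≡ 1 (mod x^2 + 3x + 10).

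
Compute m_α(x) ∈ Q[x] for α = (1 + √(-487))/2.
m_α(x) = x^2 - x + 122

From 2α - 1 = √(-487), squaring gives (2α - 1)^2 = -487, i.e. 4α^2 - 4α + 1 = -487, so α^2 - α + (1 + 487)/4 = 0. Since -487 ≡ 1 (mod 4), (1 + 487)/4 = 122 ∈ Z. The polynomial x^2 - x + 122 has discriminant 1 - 4·(122) = -487, which is not a perfect square in Q (d = -487 is squarefree and ≠ 1), so x^2 - x + 122 is irreducible over Q. It is the minimal polynomial of α.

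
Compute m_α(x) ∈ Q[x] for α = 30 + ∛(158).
m_α(x) = x^3 - 90x^2 + 2700x - 27158

Set β = α - 30 = ∛(158), so β^3 = 158. Then (α - 30)^3 - 158 = 0, i.e. α is a root of g(x) = (x - 30)^3 - 158 = x^3 - 90x^2 + 2700x - 27158. Since g(x) = h(x - 30) where h(x) = x^3 - 158, and h is irreducible over Q (because 158 is not a perfect cube, so h has no rational root, and a monic cubic with no rational root is irreducible), g is also irreducible (irreducibility is preserved under the substitution x → x - 30). Hence m_α(x) = x^3 - 90x^2 + 2700x - 27158.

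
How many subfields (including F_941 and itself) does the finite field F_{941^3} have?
F_{941^3} has 2 subfields

The subfields of F_{p^n} are exactly the fields F_{p^d} for d | n (each is the fixed field of the unique index-d subgroup of Gal(F_{p^n}/F_p) ≅ Z/nZ). The divisors of n = 3 are {1, 3}, giving 2 subfields: F_{941^1}, F_{941^3}.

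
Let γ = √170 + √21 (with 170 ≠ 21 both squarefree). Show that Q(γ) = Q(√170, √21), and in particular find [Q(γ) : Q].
[Q(γ) : Q] = 4 (equivalently, Q(γ) = Q(√170, √21))

Obviously Q(γ) ⊆ Q(√170, √21), and [Q(√170, √21):Q] = 4 (since 170, 21 are distinct squarefree integers > 1 with 3570 not a perfect square). To show equality we compute the minimal polynomial of γ. From γ = √170 + √21: γ^2 = 170 + 2√(3570) + 21 = 191 + 2√(3570), so γ^2 - 191 = 2√(3570); squaring, (γ^2 - 191)^2 = 4·3570, i.e. γ^4 - 382γ^2 + 36481 - 14280 = 0, i.e. γ^4 - 382γ^2 + 22201 = 0. So γ is a root of x^4 - 382x^2 + 22201. This polynomial is irreducible over Q: it has no rational root (each ±√170 ± √21 is irrational), and any factorization into two quadratics over Q would force √(3570) ∈ Q (pairing opposite roots) or √170, √21 ∈ Q (other pairings), all impossible. Hence [Q(γ):Q] = 4 = [Q(√170, √21):Q], so Q(γ) = Q(√170, √21).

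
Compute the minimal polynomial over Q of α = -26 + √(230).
m_α(x) = x^2 + 52x + 446

From α + 26 = √(230), squaring gives (α + 26)^2 = 230, i.e. α^2 + 52α + 676 = 230, so α^2 + 52α + 446 = 0. The discriminant of x^2 + 52x + 446 is (52)^2 - 4·(446) = 2704 - 1784 = 920, and 4·(230) is not a perfect square in Q since 230 is squarefree and ≠ 1. Hence x^2 + 52x + 446 is irreducible over Q and is the minimal polynomial of α.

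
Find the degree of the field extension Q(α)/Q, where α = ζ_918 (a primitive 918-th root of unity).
[Q(α):Q] = 288

The minimal polynomial of ζ_918 over Q is the 918-th cyclotomic polynomial Φ_918(x), which is irreducible over Q and has degree φ(918) = 288. Hence [Q(α):Q] = φ(918) = 288.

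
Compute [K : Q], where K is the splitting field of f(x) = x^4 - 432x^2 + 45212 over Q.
[K : Q] = 4

Solving the quadratic in x^2: x^2 = (432 ± √(432^2 - 4·45212))/2 = (432 ± √5776)/2 = (432 ± 76)/2, giving x^2 = 254 or x^2 = 178. So f(x) = (x^2 - 254)(x^2 - 178) and the roots of f are ±√254, ±√178. Hence the splitting field is K = Q(√254, √178). Since 254 and 178 are distinct squarefree integers > 1, their product 45212 is not a perfect square, so √178 ∉ Q(√254). By the tower law [K:Q] = [Q(√254,√178):Q(√254)] · [Q(√254):Q] = 2 · 2 = 4.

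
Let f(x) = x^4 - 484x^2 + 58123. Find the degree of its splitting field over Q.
[K : Q] = 4

Solving the quadratic in x^2: x^2 = (484 ± √(484^2 - 4·58123))/2 = (484 ± √1764)/2 = (484 ± 42)/2, giving x^2 = 263 or x^2 = 221. So f(x) = (x^2 - 263)(x^2 - 221) and the roots of f are ±√263, ±√221. Hence the splitting field is K = Q(√263, √221). Since 263 and 221 are distinct squarefree integers > 1, their product 58123 is not a perfect square, so √221 ∉ Q(√263). By the tower law [K:Q] = [Q(√263,√221):Q(√263)] · [Q(√263):Q] = 2 · 2 = 4.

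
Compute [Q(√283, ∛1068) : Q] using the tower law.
[Q(√283, ∛1068) : Q] = 6

Let L = Q(√283, ∛1068). Since Q(√283) ⊂ L and [Q(√283):Q] = 2, the tower law gives 2 | [L:Q]. Likewise Q(∛1068) ⊂ L with [Q(∛1068):Q] = 3 (because 1068 is not a perfect cube), so 3 | [L:Q]. As gcd(2,3) = 1, [L:Q] is divisible by 6. Conversely L is generated over Q by √283 and ∛1068, so [L:Q] ≤ 2·3 = 6. Therefore [Q(√283, ∛1068) : Q] = 6.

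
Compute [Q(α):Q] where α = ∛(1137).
[Q(α):Q] = 3

The minimal polynomial of α is x^3 - 1137, irreducible over Q since 1137 is not a perfect cube (so x^3 - 1137 has no rational root). Hence [Q(α):Q] = deg(m_α) = 3.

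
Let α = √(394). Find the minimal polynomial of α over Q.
m_α(x) = x^2 - 394

α satisfies α^2 - 394 = 0, so x^2 - 394 annihilates α. Since d = 394 is squarefree and ≠ 1, it is not a perfect square in Q, so x^2 - 394 has no rational root and is therefore irreducible over Q (a degree-2 polynomial over a field is irreducible iff it has no root). Hence m_α(x) = x^2 - 394.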